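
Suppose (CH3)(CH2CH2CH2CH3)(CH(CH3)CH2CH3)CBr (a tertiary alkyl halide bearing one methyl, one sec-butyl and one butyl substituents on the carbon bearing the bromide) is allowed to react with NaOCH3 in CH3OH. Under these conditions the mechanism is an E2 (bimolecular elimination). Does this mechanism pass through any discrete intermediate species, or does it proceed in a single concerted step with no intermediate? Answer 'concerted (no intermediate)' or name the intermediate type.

In one step, CH3O⁻ pulls off a β-proton, the C–Br bond cleaves, and a C=C double bond forms between the α- and β-carbons (E2, anti elimination).
All bond changes occur in one transition state; no discrete intermediate is formed.

concerted (no intermediate)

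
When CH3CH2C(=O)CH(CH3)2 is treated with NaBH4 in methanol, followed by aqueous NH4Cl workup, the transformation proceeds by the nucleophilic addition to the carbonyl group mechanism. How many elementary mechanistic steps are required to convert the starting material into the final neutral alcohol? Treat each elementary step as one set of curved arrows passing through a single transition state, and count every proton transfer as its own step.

Step 1: A lone pair / filled orbital on H⁻ (delivered from BH4⁻) attacks the electrophilic carbonyl carbon; the π(C=O) electrons shift onto oxygen, producing a tetrahedral alkoxide intermediate.
Step 2: Protonation of the alkoxide by aqueous NH4Cl workup furnishes an alcohol.
Total: 2 elementary steps.

2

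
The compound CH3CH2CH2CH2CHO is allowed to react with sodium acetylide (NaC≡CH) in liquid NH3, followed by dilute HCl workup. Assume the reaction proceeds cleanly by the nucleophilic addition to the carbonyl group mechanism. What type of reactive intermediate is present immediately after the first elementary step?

tetrahedral alkoxide intermediate

Step 1: Nucleophilic addition: HC≡C⁻ adds to the carbonyl carbon, pushing the π(C=O) electron pair onto oxygen and giving a tetrahedral alkoxide.
After step 1 the species present is a tetrahedral alkoxide intermediate.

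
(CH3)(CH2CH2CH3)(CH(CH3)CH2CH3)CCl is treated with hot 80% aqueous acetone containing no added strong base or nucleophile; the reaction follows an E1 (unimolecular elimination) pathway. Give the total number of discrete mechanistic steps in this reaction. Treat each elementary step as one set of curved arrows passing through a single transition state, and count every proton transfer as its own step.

2

Step 1: Unassisted departure of Cl⁻ (taking the C–Cl bonding pair) generates a tertiary carbocation.
(No 1,2-shift: no single shift to an adjacent carbon would give a more stable cation.)
Step 2: A water molecule (solvent) deprotonates a β-carbon; as the C–H bond breaks, those electrons form the new alkene π bond.
Total: 2 elementary steps.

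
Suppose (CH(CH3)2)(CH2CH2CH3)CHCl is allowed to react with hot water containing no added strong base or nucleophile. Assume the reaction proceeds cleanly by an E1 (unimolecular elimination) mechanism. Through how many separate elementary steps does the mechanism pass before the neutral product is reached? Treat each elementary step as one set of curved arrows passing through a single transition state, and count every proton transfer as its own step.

3

Step 1: Unassisted departure of Cl⁻ (taking the C–Cl bonding pair) generates a secondary carbocation.
Step 2: A hydride (H with its bonding pair) migrates from the adjacent isopropyl carbon to the cationic centre — a 1,2-hydride shift — upgrading the secondary cation to a tertiary one.
Step 3: Loss of a β-proton to a water molecule of the solvent: the C–H bonding pair collapses toward the cationic carbon to form the C=C π bond, yielding the alkene.
Total: 3 elementary steps.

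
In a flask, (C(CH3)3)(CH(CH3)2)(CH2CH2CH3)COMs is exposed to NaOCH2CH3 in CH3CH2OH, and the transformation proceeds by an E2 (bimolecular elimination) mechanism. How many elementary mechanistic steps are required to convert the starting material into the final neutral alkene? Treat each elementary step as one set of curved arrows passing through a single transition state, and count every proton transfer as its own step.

Step 1: In one step, CH3CH2O⁻ pulls off a β-proton, the C–O bond cleaves, and a C=C double bond forms between the α- and β-carbons (E2, anti elimination).
Total: 1 elementary step.

1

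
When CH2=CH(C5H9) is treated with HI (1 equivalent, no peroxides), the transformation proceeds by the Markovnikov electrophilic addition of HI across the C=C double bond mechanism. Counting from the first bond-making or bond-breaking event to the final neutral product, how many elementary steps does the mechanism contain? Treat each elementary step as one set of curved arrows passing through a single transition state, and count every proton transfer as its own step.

3

Step 1: The π electrons of the C=C bond attack a proton of HI; Markovnikov addition places the new C–H on the less-substituted alkene carbon, so the positive charge ends up on the more-substituted carbon — a secondary carbocation. The H–I bond breaks heterolytically, releasing I⁻.
Step 2: A 1,2-hydride shift from the adjacent cyclopentyl carbon moves the positive charge from the secondary centre to an adjacent carbon, generating a more stable tertiary carbocation.
Step 3: The I⁻ anion donates a lone pair to the carbocation, forming the new C–I σ-bond and giving the neutral alkyl halide.
Total: 3 elementary steps.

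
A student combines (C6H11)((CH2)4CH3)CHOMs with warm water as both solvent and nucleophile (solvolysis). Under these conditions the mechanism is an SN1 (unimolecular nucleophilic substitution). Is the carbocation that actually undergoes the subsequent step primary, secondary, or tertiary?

Step 1: Rate-determining heterolysis of the C–O bond gives MsO⁻ and a secondary carbocation.
Step 2: A hydride (H with its bonding pair) migrates from the adjacent cyclohexyl carbon to the cationic centre — a 1,2-hydride shift — upgrading the secondary cation to a tertiary one.
The cation rearranges from secondary to tertiary via a 1,2-hydride shift from the adjacent cyclohexyl carbon; the tertiary cation is what reacts next.

tertiary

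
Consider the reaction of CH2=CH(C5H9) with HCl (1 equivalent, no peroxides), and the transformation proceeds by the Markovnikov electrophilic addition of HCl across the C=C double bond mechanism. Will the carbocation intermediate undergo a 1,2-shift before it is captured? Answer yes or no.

The first-formed carbocation is secondary.
The adjacent cyclopentyl carbon already bears 2 other carbon substituents and has a hydrogen to migrate; after a 1,2-hydride shift from that carbon the positive charge sits on a tertiary centre.
Tertiary is more stable than secondary, so the shift occurs.

yes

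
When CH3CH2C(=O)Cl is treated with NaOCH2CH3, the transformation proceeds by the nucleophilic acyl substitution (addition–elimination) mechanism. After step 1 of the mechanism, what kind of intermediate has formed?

tetrahedral intermediate

Step 1: CH3CH2O⁻ adds to the carbonyl carbon; the C=O π electrons shift onto oxygen and a tetrahedral alkoxide intermediate forms.
After step 1 the species present is a tetrahedral intermediate.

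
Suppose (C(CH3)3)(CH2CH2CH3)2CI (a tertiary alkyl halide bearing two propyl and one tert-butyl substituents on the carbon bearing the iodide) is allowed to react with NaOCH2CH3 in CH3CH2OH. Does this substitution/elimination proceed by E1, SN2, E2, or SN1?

Conditions: a strong base with a tertiary substrate bearing a β-hydrogen.
These conditions are the textbook signature of the E2 pathway.
A strong (often hindered) base removes a β-H in concert with loss of the leaving group — bimolecular elimination.

E2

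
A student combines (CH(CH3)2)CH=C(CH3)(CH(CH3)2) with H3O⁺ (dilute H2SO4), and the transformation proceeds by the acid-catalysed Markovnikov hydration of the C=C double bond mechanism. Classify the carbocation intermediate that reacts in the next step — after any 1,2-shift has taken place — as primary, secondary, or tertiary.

tertiary

Step 1: Protonation of the alkene by H3O⁺: the π bond acts as the nucleophile and picks up H⁺, giving the more stable (Markovnikov) tertiary carbocation. H2O is released.
No single 1,2-shift to an adjacent carbon would give a more-substituted cation, so no rearrangement occurs.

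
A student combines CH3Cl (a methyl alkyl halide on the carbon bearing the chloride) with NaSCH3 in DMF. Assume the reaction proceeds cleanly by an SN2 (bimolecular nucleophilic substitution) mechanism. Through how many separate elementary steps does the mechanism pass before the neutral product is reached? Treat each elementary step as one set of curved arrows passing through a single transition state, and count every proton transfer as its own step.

1

Step 1: CH3S⁻ attacks the back face of the α-carbon while Cl⁻ departs with the C–Cl bonding pair — a single concerted displacement through a pentacoordinate transition state.
Total: 1 elementary step.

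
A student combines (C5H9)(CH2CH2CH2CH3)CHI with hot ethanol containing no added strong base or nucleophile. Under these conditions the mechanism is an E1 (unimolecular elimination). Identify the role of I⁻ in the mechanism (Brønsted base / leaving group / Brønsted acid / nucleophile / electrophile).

leaving group

Step 1: The C–I bond breaks with both electrons going to the iodide; I⁻ leaves and a secondary carbocation remains.
I⁻ departs with both electrons of the breaking σ-bond — that is the definition of a leaving group.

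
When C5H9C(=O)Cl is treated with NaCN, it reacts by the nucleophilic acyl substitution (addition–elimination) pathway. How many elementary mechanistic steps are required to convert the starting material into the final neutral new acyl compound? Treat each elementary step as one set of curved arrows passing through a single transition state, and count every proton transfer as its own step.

2

Step 1: A lone pair on the C of CN⁻ attacks the electrophilic acyl carbon; the π(C=O) electrons move onto oxygen, giving a tetrahedral intermediate.
Step 2: Elimination step: re-formation of the carbonyl π bond drives out Cl⁻, giving the new acyl compound.
Total: 2 elementary steps.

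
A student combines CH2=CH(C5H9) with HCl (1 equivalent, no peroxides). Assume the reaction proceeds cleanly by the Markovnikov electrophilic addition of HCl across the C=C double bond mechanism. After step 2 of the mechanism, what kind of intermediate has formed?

tertiary carbocation

Step 1: The π electrons of the C=C bond attack a proton of HCl; Markovnikov addition places the new C–H on the less-substituted alkene carbon, so the positive charge ends up on the more-substituted carbon — a secondary carbocation. The H–Cl bond breaks heterolytically, releasing Cl⁻.
Step 2: A hydride (H with its bonding pair) migrates from the adjacent cyclopentyl carbon to the cationic centre — a 1,2-hydride shift — upgrading the secondary cation to a tertiary one.
After step 2 the species present is a tertiary carbocation.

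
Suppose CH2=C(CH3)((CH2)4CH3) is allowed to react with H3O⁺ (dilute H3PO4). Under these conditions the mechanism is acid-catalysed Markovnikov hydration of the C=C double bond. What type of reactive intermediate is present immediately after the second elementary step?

oxonium ion

Step 1: Protonation of the alkene by H3O⁺: the π bond acts as the nucleophile and picks up H⁺, giving the more stable (Markovnikov) tertiary carbocation. H2O is released.
Step 2: A lone pair on the oxygen of H2O attacks the carbocation, forming a C–O bond and an oxonium ion (a protonated alcohol).
After step 2 the species present is an oxonium ion.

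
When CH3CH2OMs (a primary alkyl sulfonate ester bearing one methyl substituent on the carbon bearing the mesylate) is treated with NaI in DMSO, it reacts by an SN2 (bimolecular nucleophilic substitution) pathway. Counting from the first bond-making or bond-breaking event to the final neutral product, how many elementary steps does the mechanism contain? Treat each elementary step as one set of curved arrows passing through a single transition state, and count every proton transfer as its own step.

Step 1: The iodide nucleophile donates a lone pair from I to the α-carbon in a backside attack; simultaneously the C–O σ-bond breaks and both of its electrons leave with MsO⁻. One concerted step with inversion of configuration.
Total: 1 elementary step.

1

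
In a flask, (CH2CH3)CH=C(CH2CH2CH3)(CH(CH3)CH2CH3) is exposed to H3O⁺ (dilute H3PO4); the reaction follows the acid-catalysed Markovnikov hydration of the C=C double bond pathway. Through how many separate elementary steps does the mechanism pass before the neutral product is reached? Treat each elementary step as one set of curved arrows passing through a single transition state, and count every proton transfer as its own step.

3

Step 1: Electrophilic addition begins with the π(C=C) electrons forming a bond to the proton of H3O⁺. Following Markovnikov's rule, the resulting cation is tertiary. H2O is released.
(No 1,2-shift: no single shift to an adjacent carbon would give a more stable cation.)
Step 2: Water acts as the nucleophile: an oxygen lone pair bonds to the cationic carbon, giving an oxonium-ion intermediate.
Step 3: H2O removes a proton from the oxonium oxygen, regenerating H3O⁺ and giving the neutral alcohol.
Total: 3 elementary steps.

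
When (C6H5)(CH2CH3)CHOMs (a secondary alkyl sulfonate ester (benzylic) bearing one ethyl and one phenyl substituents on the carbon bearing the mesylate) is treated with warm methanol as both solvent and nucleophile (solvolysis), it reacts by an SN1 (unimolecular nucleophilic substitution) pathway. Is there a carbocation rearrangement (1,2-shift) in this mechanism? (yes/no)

The first-formed carbocation is secondary.
No single 1,2-shift to an adjacent carbon would produce a more-substituted cation than the one already present, so no rearrangement occurs.

no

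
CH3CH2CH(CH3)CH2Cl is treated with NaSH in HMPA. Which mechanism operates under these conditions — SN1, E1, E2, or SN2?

Conditions: a primary substrate with a strong nucleophile in the polar aprotic solvent HMPA.
These conditions are the textbook signature of the SN2 pathway.
An unhindered substrate with a strong nucleophile in a polar aprotic solvent favours one-step backside displacement.

SN2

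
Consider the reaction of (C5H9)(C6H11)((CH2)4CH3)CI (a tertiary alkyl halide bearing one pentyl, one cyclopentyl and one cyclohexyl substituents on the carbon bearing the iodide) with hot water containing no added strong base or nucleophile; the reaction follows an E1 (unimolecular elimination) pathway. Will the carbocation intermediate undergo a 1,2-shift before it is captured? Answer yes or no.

The first-formed carbocation is tertiary.
No single 1,2-shift to an adjacent carbon would produce a more-substituted cation than the one already present, so no rearrangement occurs.

no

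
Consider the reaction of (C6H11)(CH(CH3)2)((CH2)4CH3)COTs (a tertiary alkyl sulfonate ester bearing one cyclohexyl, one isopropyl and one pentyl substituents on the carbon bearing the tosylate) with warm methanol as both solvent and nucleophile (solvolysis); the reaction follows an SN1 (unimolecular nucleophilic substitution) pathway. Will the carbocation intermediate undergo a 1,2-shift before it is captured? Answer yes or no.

The first-formed carbocation is tertiary.
No single 1,2-shift to an adjacent carbon would produce a more-substituted cation than the one already present, so no rearrangement occurs.

no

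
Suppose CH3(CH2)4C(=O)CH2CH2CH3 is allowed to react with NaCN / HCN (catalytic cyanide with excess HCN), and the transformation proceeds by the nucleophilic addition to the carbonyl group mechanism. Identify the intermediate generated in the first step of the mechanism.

Step 1: A lone pair / filled orbital on CN⁻ attacks the electrophilic carbonyl carbon; the π(C=O) electrons shift onto oxygen, producing a tetrahedral alkoxide intermediate.
After step 1 the species present is a tetrahedral alkoxide intermediate.

tetrahedral alkoxide intermediate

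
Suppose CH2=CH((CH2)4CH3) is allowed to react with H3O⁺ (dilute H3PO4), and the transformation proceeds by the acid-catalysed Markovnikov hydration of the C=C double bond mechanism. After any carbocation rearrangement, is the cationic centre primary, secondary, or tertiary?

Step 1: Electrophilic addition begins with the π(C=C) electrons forming a bond to the proton of H3O⁺. Following Markovnikov's rule, the resulting cation is secondary. H2O is released.
No single 1,2-shift to an adjacent carbon would give a more-substituted cation, so no rearrangement occurs.

secondary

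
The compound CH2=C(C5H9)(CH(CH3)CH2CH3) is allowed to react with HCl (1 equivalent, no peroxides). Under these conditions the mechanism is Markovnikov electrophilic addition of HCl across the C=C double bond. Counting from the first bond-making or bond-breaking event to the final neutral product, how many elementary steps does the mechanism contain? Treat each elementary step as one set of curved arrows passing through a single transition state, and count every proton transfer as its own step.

2

Step 1: The π electrons of the C=C bond attack a proton of HCl; Markovnikov addition places the new C–H on the less-substituted alkene carbon, so the positive charge ends up on the more-substituted carbon — a tertiary carbocation. The H–Cl bond breaks heterolytically, releasing Cl⁻.
(No 1,2-shift: no single shift to an adjacent carbon would give a more stable cation.)
Step 2: The Cl⁻ anion donates a lone pair to the carbocation, forming the new C–Cl σ-bond and giving the neutral alkyl halide.
Total: 2 elementary steps.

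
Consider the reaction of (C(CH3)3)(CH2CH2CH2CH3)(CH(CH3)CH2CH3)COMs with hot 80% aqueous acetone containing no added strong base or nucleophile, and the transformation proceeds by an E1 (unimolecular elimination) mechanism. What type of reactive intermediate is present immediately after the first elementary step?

tertiary carbocation

Step 1: The C–O bond breaks with both electrons going to the mesylate; MsO⁻ leaves and a tertiary carbocation remains.
After step 1 the species present is a tertiary carbocation.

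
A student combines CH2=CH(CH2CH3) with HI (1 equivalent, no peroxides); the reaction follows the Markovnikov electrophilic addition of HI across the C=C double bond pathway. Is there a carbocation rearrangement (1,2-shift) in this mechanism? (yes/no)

The first-formed carbocation is secondary.
No single 1,2-shift to an adjacent carbon would produce a more-substituted cation than the one already present, so no rearrangement occurs.

no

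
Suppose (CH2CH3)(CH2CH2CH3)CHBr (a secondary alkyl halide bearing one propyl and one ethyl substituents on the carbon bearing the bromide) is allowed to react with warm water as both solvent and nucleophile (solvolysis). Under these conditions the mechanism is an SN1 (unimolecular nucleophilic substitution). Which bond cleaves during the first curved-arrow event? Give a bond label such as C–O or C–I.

Step 1: Rate-determining heterolysis of the C–Br bond gives Br⁻ and a secondary carbocation.
The bond broken in this step is the C–Br bond.

C–Br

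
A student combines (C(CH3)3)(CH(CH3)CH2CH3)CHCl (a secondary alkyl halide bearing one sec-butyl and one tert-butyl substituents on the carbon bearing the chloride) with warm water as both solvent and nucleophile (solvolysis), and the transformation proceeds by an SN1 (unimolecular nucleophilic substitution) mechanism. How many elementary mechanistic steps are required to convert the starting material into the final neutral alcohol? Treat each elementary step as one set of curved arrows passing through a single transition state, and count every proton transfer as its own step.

4

Step 1: Unassisted departure of Cl⁻ (taking the C–Cl bonding pair) generates a secondary carbocation.
Step 2: A 1,2-hydride shift from the adjacent sec-butyl carbon moves the positive charge from the secondary centre to an adjacent carbon, generating a more stable tertiary carbocation.
Step 3: A lone pair on the oxygen of H2O attacks the carbocation, forming a new C–O σ-bond and an oxonium ion.
Step 4: A second solvent molecule removes the proton on oxygen, giving the neutral alcohol product.
Total: 4 elementary steps.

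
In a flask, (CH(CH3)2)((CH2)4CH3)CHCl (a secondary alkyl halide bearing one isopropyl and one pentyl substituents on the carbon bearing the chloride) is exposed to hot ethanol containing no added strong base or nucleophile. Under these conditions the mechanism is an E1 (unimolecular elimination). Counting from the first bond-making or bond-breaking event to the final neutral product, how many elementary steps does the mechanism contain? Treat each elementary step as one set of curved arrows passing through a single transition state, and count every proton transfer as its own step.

3

Step 1: Ionisation: the C–Cl σ-bond cleaves heterolytically; both bonding electrons depart with Cl⁻, leaving a secondary carbocation at the α-carbon.
Step 2: Carbocation rearrangement: a 1,2-hydride shift from the adjacent isopropyl carbon converts the initially-formed secondary cation into the more stable tertiary cation.
Step 3: An ethanol molecule (solvent) deprotonates a β-carbon; as the C–H bond breaks, those electrons form the new alkene π bond.
Total: 3 elementary steps.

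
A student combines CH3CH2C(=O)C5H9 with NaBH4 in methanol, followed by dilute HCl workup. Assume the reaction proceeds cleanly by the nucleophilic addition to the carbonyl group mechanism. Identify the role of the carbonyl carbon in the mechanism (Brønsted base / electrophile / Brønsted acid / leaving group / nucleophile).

electrophile

Step 1: H⁻ (delivered from BH4⁻) attacks the sp² carbonyl carbon; the C=O π bond breaks and the electrons end up as a lone pair on the alkoxide oxygen of the tetrahedral intermediate.
The carbonyl carbon accepts an electron pair into an empty or π* orbital — it is the electrophile.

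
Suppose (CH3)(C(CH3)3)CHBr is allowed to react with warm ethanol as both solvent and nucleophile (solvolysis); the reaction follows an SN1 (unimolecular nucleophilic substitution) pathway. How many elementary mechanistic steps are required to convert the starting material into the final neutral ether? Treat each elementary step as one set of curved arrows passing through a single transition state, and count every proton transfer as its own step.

Step 1: The C–Br bond breaks with both electrons going to the bromide; Br⁻ leaves and a secondary carbocation remains.
Step 2: A 1,2-methyl shift from the adjacent tert-butyl carbon moves the positive charge from the secondary centre to an adjacent carbon, generating a more stable tertiary carbocation.
Step 3: CH3CH2OH donates an oxygen lone pair into the empty p orbital of the cation, giving a protonated ether (an oxonium ion).
Step 4: Proton transfer from the O–H of the oxonium ion to a solvent molecule delivers the neutral ether.
Total: 4 elementary steps.

4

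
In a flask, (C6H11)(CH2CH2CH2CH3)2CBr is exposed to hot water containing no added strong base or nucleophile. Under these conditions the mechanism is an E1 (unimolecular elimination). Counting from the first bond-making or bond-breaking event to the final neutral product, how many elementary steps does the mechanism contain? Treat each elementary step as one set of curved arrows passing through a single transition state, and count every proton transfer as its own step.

Step 1: Rate-determining heterolysis of the C–Br bond gives Br⁻ and a tertiary carbocation.
(No 1,2-shift: no single shift to an adjacent carbon would give a more stable cation.)
Step 2: Loss of a β-proton to a water molecule of the solvent: the C–H bonding pair collapses toward the cationic carbon to form the C=C π bond, yielding the alkene.
Total: 2 elementary steps.

2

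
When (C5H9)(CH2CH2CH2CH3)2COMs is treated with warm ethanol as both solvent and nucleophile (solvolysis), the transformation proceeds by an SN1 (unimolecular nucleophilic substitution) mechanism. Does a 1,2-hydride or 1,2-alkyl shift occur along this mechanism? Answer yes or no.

no

The first-formed carbocation is tertiary.
No single 1,2-shift to an adjacent carbon would produce a more-substituted cation than the one already present, so no rearrangement occurs.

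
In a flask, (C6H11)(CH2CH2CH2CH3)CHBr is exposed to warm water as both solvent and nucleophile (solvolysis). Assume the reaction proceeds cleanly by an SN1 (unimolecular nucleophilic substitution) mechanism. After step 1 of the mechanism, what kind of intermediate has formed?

Step 1: Rate-determining heterolysis of the C–Br bond gives Br⁻ and a secondary carbocation.
After step 1 the species present is a secondary carbocation.

secondary carbocation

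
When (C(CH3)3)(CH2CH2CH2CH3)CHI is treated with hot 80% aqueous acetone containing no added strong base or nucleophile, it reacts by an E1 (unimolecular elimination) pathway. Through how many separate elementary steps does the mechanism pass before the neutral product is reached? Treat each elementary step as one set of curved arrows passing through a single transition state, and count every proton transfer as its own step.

Step 1: The C–I bond breaks with both electrons going to the iodide; I⁻ leaves and a secondary carbocation remains.
Step 2: Carbocation rearrangement: a 1,2-methyl shift from the adjacent tert-butyl carbon converts the initially-formed secondary cation into the more stable tertiary cation.
Step 3: A water molecule (solvent) deprotonates a β-carbon; as the C–H bond breaks, those electrons form the new alkene π bond.
Total: 3 elementary steps.

3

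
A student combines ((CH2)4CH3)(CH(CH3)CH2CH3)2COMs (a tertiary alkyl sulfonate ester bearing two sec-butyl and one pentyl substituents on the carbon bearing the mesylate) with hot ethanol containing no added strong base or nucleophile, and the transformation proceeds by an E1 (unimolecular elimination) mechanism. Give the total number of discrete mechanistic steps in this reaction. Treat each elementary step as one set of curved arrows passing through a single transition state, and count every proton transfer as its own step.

2

Step 1: The C–O bond breaks with both electrons going to the mesylate; MsO⁻ leaves and a tertiary carbocation remains.
(No 1,2-shift: no single shift to an adjacent carbon would give a more stable cation.)
Step 2: A weak base (an ethanol molecule from the solvent) removes a proton from a carbon adjacent to the cationic centre; the electrons of that C–H bond become the new π(C=C) bond, giving the alkene.
Total: 2 elementary steps.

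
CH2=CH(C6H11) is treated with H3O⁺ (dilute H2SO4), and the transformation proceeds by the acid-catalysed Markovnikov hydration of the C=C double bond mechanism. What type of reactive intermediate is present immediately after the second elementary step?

tertiary carbocation

Step 1: The π electrons of the C=C bond attack a proton of H3O⁺; Markovnikov addition places the new C–H on the less-substituted alkene carbon, so the positive charge ends up on the more-substituted carbon — a secondary carbocation. H2O is released.
Step 2: Carbocation rearrangement: a 1,2-hydride shift from the adjacent cyclohexyl carbon converts the initially-formed secondary cation into the more stable tertiary cation.
After step 2 the species present is a tertiary carbocation.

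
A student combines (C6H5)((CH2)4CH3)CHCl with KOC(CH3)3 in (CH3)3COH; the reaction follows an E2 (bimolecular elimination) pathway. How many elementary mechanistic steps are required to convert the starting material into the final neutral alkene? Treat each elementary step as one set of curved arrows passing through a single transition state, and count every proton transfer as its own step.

1

Step 1: In one step, (CH3)3CO⁻ pulls off a β-proton, the C–Cl bond cleaves, and a C=C double bond forms between the α- and β-carbons (E2, anti elimination).
Total: 1 elementary step.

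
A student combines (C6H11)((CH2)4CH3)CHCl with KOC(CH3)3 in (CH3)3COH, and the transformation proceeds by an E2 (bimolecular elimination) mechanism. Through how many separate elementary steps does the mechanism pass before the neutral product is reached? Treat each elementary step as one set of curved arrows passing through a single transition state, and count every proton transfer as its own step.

1

Step 1: In one step, (CH3)3CO⁻ pulls off a β-proton, the C–Cl bond cleaves, and a C=C double bond forms between the α- and β-carbons (E2, anti elimination).
Total: 1 elementary step.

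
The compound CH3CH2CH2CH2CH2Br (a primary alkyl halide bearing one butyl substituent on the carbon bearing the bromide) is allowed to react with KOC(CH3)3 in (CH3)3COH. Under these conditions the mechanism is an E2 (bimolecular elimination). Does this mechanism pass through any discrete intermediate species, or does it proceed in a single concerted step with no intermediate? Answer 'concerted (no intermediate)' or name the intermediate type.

In one step, (CH3)3CO⁻ pulls off a β-proton, the C–Br bond cleaves, and a C=C double bond forms between the α- and β-carbons (E2, anti elimination).
All bond changes occur in one transition state; no discrete intermediate is formed.

concerted (no intermediate)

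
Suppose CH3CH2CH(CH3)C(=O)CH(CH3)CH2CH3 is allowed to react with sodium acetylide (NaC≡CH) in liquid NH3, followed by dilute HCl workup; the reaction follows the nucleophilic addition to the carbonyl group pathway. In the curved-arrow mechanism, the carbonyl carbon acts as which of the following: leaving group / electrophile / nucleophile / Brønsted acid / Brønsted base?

electrophile

Step 1: HC≡C⁻ attacks the sp² carbonyl carbon; the C=O π bond breaks and the electrons end up as a lone pair on the alkoxide oxygen of the tetrahedral intermediate.
The carbonyl carbon accepts an electron pair into an empty or π* orbital — it is the electrophile.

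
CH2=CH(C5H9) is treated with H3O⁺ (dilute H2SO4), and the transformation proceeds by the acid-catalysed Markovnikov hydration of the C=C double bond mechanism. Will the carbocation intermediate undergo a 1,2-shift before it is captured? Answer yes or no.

yes

The first-formed carbocation is secondary.
The adjacent cyclopentyl carbon already bears 2 other carbon substituents and has a hydrogen to migrate; after a 1,2-hydride shift from that carbon the positive charge sits on a tertiary centre.
Tertiary is more stable than secondary, so the shift occurs.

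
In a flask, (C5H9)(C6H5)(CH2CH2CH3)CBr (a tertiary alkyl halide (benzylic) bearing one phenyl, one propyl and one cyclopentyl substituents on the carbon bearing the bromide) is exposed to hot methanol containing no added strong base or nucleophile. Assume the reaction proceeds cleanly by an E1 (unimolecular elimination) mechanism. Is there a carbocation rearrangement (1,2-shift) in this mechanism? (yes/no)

The first-formed carbocation is tertiary.
No single 1,2-shift to an adjacent carbon would produce a more-substituted cation than the one already present, so no rearrangement occurs.

no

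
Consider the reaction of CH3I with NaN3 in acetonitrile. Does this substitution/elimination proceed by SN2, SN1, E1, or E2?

SN2

Conditions: a methyl substrate with a strong nucleophile in the polar aprotic solvent acetonitrile.
These conditions are the textbook signature of the SN2 pathway.
An unhindered substrate with a strong nucleophile in a polar aprotic solvent favours one-step backside displacement.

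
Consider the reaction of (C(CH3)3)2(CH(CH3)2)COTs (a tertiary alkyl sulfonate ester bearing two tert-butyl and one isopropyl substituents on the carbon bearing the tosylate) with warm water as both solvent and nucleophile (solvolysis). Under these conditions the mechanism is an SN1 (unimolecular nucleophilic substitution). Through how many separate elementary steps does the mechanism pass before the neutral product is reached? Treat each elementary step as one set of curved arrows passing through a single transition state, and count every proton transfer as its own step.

Step 1: The C–O bond breaks with both electrons going to the tosylate; TsO⁻ leaves and a tertiary carbocation remains.
(No 1,2-shift: no single shift to an adjacent carbon would give a more stable cation.)
Step 2: A lone pair on the oxygen of H2O attacks the carbocation, forming a new C–O σ-bond and an oxonium ion.
Step 3: Proton transfer from the O–H of the oxonium ion to a solvent molecule delivers the neutral alcohol.
Total: 3 elementary steps.

3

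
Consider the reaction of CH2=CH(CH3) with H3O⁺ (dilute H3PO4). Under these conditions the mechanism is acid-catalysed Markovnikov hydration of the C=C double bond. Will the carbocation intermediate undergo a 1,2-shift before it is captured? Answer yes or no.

no

The first-formed carbocation is secondary.
No single 1,2-shift to an adjacent carbon would produce a more-substituted cation than the one already present, so no rearrangement occurs.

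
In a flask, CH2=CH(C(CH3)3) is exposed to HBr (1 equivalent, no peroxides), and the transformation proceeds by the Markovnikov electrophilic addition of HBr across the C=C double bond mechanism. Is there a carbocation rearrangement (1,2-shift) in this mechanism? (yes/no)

The first-formed carbocation is secondary.
The adjacent tert-butyl carbon has no hydrogen but bears methyl groups; migration of one methyl with its bonding pair (a 1,2-methyl shift) places the charge on a tertiary centre.
Tertiary is more stable than secondary, so the shift occurs.

yes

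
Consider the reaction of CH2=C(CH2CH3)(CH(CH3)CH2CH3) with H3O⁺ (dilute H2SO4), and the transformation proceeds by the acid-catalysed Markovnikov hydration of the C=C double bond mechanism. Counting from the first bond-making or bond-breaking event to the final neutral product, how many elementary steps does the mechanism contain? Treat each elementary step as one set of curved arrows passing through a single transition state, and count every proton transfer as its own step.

3

Step 1: Protonation of the alkene by H3O⁺: the π bond acts as the nucleophile and picks up H⁺, giving the more stable (Markovnikov) tertiary carbocation. H2O is released.
(No 1,2-shift: no single shift to an adjacent carbon would give a more stable cation.)
Step 2: Water acts as the nucleophile: an oxygen lone pair bonds to the cationic carbon, giving an oxonium-ion intermediate.
Step 3: H2O removes a proton from the oxonium oxygen, regenerating H3O⁺ and giving the neutral alcohol.
Total: 3 elementary steps.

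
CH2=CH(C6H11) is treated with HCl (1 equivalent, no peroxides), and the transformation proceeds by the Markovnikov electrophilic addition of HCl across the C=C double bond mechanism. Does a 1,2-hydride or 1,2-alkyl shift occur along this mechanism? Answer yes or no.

The first-formed carbocation is secondary.
The adjacent cyclohexyl carbon already bears 2 other carbon substituents and has a hydrogen to migrate; after a 1,2-hydride shift from that carbon the positive charge sits on a tertiary centre.
Tertiary is more stable than secondary, so the shift occurs.

yes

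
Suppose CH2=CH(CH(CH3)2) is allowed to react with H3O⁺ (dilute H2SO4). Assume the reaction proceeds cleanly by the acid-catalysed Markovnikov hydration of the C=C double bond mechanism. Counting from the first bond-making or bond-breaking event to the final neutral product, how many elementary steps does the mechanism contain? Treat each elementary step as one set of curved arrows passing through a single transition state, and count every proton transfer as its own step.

4

Step 1: Electrophilic addition begins with the π(C=C) electrons forming a bond to the proton of H3O⁺. Following Markovnikov's rule, the resulting cation is secondary. H2O is released.
Step 2: Carbocation rearrangement: a 1,2-hydride shift from the adjacent isopropyl carbon converts the initially-formed secondary cation into the more stable tertiary cation.
Step 3: Water acts as the nucleophile: an oxygen lone pair bonds to the cationic carbon, giving an oxonium-ion intermediate.
Step 4: H2O removes a proton from the oxonium oxygen, regenerating H3O⁺ and giving the neutral alcohol.
Total: 4 elementary steps.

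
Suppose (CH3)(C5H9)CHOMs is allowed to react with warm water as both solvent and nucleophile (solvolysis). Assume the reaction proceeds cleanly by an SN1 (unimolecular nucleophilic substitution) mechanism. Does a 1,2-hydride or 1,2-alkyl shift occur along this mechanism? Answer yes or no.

yes

The first-formed carbocation is secondary.
The adjacent cyclopentyl carbon already bears 2 other carbon substituents and has a hydrogen to migrate; after a 1,2-hydride shift from that carbon the positive charge sits on a tertiary centre.
Tertiary is more stable than secondary, so the shift occurs.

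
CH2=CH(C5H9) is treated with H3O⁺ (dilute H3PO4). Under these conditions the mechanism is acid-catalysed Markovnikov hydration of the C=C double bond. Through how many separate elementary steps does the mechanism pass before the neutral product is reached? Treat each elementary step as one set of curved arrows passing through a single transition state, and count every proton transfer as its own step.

Step 1: Electrophilic addition begins with the π(C=C) electrons forming a bond to the proton of H3O⁺. Following Markovnikov's rule, the resulting cation is secondary. H2O is released.
Step 2: A hydride (H with its bonding pair) migrates from the adjacent cyclopentyl carbon to the cationic centre — a 1,2-hydride shift — upgrading the secondary cation to a tertiary one.
Step 3: A lone pair on the oxygen of H2O attacks the carbocation, forming a C–O bond and an oxonium ion (a protonated alcohol).
Step 4: H2O removes a proton from the oxonium oxygen, regenerating H3O⁺ and giving the neutral alcohol.
Total: 4 elementary steps.

4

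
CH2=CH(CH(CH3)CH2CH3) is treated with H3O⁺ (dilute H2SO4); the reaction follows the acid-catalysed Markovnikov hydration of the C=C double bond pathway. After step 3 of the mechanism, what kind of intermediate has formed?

Step 1: The π electrons of the C=C bond attack a proton of H3O⁺; Markovnikov addition places the new C–H on the less-substituted alkene carbon, so the positive charge ends up on the more-substituted carbon — a secondary carbocation. H2O is released.
Step 2: A hydride (H with its bonding pair) migrates from the adjacent sec-butyl carbon to the cationic centre — a 1,2-hydride shift — upgrading the secondary cation to a tertiary one.
Step 3: Nucleophilic capture of the cation by H2O produces the protonated alcohol (an oxonium ion).
After step 3 the species present is an oxonium ion.

oxonium ion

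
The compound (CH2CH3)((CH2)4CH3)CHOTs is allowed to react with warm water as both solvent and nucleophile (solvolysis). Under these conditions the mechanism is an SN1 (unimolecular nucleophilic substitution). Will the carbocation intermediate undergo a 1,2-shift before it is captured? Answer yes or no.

no

The first-formed carbocation is secondary.
No single 1,2-shift to an adjacent carbon would produce a more-substituted cation than the one already present, so no rearrangement occurs.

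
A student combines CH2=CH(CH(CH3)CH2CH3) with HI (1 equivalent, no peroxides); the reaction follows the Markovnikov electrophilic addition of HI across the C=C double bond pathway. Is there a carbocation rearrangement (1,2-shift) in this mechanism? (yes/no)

yes

The first-formed carbocation is secondary.
The adjacent sec-butyl carbon already bears 2 other carbon substituents and has a hydrogen to migrate; after a 1,2-hydride shift from that carbon the positive charge sits on a tertiary centre.
Tertiary is more stable than secondary, so the shift occurs.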